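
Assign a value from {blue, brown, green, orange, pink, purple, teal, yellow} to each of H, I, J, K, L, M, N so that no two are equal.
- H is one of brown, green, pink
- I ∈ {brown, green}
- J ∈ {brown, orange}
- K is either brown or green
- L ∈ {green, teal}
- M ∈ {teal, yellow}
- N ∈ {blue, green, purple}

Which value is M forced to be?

I and K between them cover only {brown, green} — a naked pair. Remove those values from H, J, L, N.
H must be pink (only option left).
J's domain is down to {orange}, so J = orange.
That leaves L = teal. Strike teal from M.
So M = yellow.

yellow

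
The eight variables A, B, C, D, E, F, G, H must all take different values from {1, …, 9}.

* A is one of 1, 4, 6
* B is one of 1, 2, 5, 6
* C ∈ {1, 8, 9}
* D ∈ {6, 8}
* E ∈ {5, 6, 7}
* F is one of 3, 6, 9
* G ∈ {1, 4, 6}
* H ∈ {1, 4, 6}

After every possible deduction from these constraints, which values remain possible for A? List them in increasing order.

1, 4, 6

A, G, H between them cover only {1, 4, 6} — a naked triple. Remove those values from B, C, D, E, F.
D's domain is down to {8}, so D = 8. So C can't be 8.
C has just one choice, so C = 9. Remove 9 from F.
F's domain is down to {3}, so F = 3.
No further eliminations apply; A can still be any of 1, 4, 6.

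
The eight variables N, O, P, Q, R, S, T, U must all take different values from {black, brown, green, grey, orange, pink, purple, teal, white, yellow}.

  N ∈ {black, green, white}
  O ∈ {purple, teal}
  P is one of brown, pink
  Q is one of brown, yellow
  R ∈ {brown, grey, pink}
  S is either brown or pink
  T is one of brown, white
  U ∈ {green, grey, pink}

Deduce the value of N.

P and S share exactly the 2 values {brown, pink}; by pigeonhole those values go to them, so strike brown, pink from Q, R, T, U.
Q must be yellow (only option left).
R's domain is down to {grey}, so R = grey. Strike grey from U.
T's domain is down to {white}, so T = white. Remove white from N.
U's domain is down to {green}, so U = green. So N can't be green.
So N = black.

black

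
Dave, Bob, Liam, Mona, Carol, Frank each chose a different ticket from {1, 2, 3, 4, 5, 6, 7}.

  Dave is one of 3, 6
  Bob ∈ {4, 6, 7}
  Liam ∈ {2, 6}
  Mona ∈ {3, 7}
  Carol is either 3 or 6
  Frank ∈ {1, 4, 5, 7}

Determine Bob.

Dave and Carol between them cover only {3, 6} — a naked pair. Remove those values from Bob, Liam, Mona.
That leaves Liam = 2.
That leaves Mona = 7. Eliminate 7 elsewhere: Bob, Frank.
So Bob = 4.

4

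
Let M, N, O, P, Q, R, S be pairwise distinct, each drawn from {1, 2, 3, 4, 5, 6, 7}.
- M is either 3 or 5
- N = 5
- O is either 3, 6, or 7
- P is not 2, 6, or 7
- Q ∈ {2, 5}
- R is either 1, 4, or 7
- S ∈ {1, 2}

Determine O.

6

N's domain is down to {5}, so N = 5. Strike 5 from M, P, Q.
Q's domain is down to {2}, so Q = 2. Strike 2 from S.
That leaves S = 1. Eliminate 1 elsewhere: P, R.
M must be 3 (only option left). So O, P can't be 3.
P's domain is down to {4}, so P = 4. Eliminate 4 elsewhere: R.
That leaves R = 7. Strike 7 from O.
So O = 6.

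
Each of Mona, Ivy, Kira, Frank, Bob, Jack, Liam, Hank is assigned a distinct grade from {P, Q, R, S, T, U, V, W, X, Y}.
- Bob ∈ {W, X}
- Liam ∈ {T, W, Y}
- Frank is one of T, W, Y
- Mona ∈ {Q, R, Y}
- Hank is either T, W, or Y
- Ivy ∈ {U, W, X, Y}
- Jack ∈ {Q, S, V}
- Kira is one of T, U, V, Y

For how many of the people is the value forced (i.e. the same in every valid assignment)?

3

The 3 variables Frank, Liam, Hank are confined to {T, W, Y}, which locks those values in; drop them from Mona, Ivy, Kira, Bob.
Bob must be X (only option left). Strike X from Ivy.
That leaves Ivy = U. Strike U from Kira.
Kira has just one choice, so Kira = V. Remove V from Jack.
Determined: Ivy=U, Kira=V, Bob=X. The other people each still have more than one consistent value. That makes 3.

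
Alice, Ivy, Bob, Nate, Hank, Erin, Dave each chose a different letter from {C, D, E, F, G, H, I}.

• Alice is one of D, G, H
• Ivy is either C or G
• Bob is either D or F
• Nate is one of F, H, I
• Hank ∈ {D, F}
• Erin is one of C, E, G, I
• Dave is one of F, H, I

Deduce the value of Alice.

G

The 7 variables draw from only 7 values {C, D, E, F, G, H, I}, so each is used; only Erin can be E, hence Erin = E.
The 6 still-open variables together cover exactly {C, D, F, G, H, I} — 6 values for 6 variables — and C appears only in Ivy's list, so Ivy = C.
The 5 still-open variables draw from only 5 values {D, F, G, H, I}, so each is used; only Alice can be G, hence Alice = G.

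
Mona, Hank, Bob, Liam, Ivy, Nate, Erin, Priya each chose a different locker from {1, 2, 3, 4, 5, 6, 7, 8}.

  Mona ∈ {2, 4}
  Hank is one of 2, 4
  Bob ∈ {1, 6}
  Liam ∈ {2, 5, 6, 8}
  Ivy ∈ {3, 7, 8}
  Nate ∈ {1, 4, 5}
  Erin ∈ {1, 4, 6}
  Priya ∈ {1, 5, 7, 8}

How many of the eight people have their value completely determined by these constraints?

4

The 8 variables together cover exactly {1, 2, 3, 4, 5, 6, 7, 8} — 8 values for 8 variables — and 3 appears only in Ivy's list, so Ivy = 3.
The 7 still-open variables draw from only 7 values {1, 2, 4, 5, 6, 7, 8}, so each is used; only Priya can be 7, hence Priya = 7.
The 6 still-open variables draw from only 6 values {1, 2, 4, 5, 6, 8}, so each is used; only Liam can be 8, hence Liam = 8.
Among the 5 still-open variables, 5 fits only Nate (and all 5 values in {1, 2, 4, 5, 6} must be used), so Nate = 5.
Mona and Hank between them cover only {2, 4} — a naked pair. Remove those values from Erin.
Determined: Liam=8, Ivy=3, Nate=5, Priya=7. The other people each still have more than one consistent value. That makes 4.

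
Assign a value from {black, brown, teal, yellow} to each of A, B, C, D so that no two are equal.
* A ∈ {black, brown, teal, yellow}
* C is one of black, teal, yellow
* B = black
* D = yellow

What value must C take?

B must be black (only option left). Remove black from A, C.
D has just one choice, so D = yellow. Remove yellow from A, C.
So C = teal.

teal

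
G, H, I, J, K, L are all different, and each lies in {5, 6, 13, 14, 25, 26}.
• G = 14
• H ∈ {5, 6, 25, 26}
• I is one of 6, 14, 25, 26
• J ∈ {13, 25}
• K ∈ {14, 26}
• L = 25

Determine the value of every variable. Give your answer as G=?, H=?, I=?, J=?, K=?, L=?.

G's domain is down to {14}, so G = 14. So I, K can't be 14.
K's domain is down to {26}, so K = 26. Eliminate 26 elsewhere: H, I.
L must be 25 (only option left). Remove 25 from H, I, J.
I's domain is down to {6}, so I = 6. Eliminate 6 elsewhere: H.
J must be 13 (only option left).
H has just one choice, so H = 5.

G=14, H=5, I=6, J=13, K=26, L=25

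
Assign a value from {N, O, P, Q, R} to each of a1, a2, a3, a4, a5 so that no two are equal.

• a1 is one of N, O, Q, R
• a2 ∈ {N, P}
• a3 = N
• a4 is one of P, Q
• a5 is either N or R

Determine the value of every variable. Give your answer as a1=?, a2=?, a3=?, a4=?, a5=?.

a1=O, a2=P, a3=N, a4=Q, a5=R

a3 must be N (only option left). Eliminate N elsewhere: a1, a2, a5.
a5 must be R (only option left). So a1 can't be R.
a2's domain is down to {P}, so a2 = P. Eliminate P elsewhere: a4.
a4 has just one choice, so a4 = Q. Remove Q from a1.
a1 has just one choice, so a1 = O.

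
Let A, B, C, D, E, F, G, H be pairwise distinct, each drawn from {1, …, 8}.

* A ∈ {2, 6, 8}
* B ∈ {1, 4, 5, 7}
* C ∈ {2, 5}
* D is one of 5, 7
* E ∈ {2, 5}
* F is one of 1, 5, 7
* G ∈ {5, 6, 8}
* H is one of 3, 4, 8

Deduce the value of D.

7

Among the 8 variables, 3 fits only H (and all 8 values in {1, 2, 3, 4, 5, 6, 7, 8} must be used), so H = 3.
The 7 still-open variables draw from only 7 values {1, 2, 4, 5, 6, 7, 8}, so each is used; only B can be 4, hence B = 4.
Among the 6 still-open variables, 1 fits only F (and all 6 values in {1, 2, 5, 6, 7, 8} must be used), so F = 1.
The 5 still-open variables draw from only 5 values {2, 5, 6, 7, 8}, so each is used; only D can be 7, hence D = 7.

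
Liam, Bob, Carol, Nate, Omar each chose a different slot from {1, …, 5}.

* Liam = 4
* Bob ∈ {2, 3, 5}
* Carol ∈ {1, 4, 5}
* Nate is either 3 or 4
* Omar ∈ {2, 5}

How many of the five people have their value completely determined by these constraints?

Liam's domain is down to {4}, so Liam = 4. So Carol, Nate can't be 4.
Nate's domain is down to {3}, so Nate = 3. Strike 3 from Bob.
The 3 still-open variables draw from only 3 values {1, 2, 5}, so each is used; only Carol can be 1, hence Carol = 1.
Determined: Liam=4, Carol=1, Nate=3. The other people each still have more than one consistent value. That makes 3.

3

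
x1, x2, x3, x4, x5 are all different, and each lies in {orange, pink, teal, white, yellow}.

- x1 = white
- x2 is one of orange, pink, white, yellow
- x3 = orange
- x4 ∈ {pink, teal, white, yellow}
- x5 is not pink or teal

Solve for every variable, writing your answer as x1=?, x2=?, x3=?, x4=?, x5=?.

x1 has just one choice, so x1 = white. Remove white from x2, x4, x5.
That leaves x3 = orange. Remove orange from x2, x5.
x5's domain is down to {yellow}, so x5 = yellow. Eliminate yellow elsewhere: x2, x4.
x2 must be pink (only option left). So x4 can't be pink.
x4 must be teal (only option left).

x1=white, x2=pink, x3=orange, x4=teal, x5=yellow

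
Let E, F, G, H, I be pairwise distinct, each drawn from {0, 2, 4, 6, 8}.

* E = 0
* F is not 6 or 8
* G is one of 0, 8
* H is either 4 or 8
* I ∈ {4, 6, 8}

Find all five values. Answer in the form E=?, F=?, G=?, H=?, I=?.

E must be 0 (only option left). Remove 0 from F, G.
G has just one choice, so G = 8. Strike 8 from H, I.
That leaves H = 4. So F, I can't be 4.
I has just one choice, so I = 6.
That leaves F = 2.

E=0, F=2, G=8, H=4, I=6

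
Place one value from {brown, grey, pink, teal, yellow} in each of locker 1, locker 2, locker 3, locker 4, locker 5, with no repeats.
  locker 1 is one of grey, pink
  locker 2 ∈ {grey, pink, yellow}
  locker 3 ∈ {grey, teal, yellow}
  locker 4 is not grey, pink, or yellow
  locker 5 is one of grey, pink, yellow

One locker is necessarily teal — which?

locker 3

The 5 variables together cover exactly {brown, grey, pink, teal, yellow} — 5 values for 5 variables — and brown appears only in locker 4's list, so locker 4 = brown.
The 4 still-open variables draw from only 4 values {grey, pink, teal, yellow}, so each is used; only locker 3 can be teal, hence locker 3 = teal.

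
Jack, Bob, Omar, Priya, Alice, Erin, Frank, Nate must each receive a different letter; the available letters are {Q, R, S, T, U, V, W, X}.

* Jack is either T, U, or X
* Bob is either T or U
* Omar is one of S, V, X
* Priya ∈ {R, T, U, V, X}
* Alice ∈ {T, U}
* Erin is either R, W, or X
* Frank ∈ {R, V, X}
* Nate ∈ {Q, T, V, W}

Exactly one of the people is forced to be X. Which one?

Among the 8 variables, Q fits only Nate (and all 8 values in {Q, R, S, T, U, V, W, X} must be used), so Nate = Q.
The 7 still-open variables draw from only 7 values {R, S, T, U, V, W, X}, so each is used; only Omar can be S, hence Omar = S.
The 6 still-open variables together cover exactly {R, T, U, V, W, X} — 6 values for 6 variables — and W appears only in Erin's list, so Erin = W.
Bob and Alice between them cover only {T, U} — a naked pair. Remove those values from Jack, Priya.
So X goes to Jack.

Jack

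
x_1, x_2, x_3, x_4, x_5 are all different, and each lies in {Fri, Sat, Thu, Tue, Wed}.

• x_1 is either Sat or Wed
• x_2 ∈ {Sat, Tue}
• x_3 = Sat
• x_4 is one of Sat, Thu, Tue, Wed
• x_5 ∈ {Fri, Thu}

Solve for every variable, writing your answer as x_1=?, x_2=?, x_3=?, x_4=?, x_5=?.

x_3 must be Sat (only option left). So x_1, x_2, x_4 can't be Sat.
x_1 must be Wed (only option left). Strike Wed from x_4.
That leaves x_2 = Tue. So x_4 can't be Tue.
That leaves x_4 = Thu. Strike Thu from x_5.
That leaves x_5 = Fri.

x_1=Wed, x_2=Tue, x_3=Sat, x_4=Thu, x_5=Fri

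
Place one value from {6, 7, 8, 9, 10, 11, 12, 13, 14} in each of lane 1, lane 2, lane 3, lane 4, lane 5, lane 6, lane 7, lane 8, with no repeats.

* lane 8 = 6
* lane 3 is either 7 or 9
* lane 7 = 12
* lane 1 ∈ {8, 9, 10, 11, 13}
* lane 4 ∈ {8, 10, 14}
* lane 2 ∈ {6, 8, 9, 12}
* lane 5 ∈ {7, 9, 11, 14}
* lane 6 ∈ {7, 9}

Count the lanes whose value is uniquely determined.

3

lane 7's domain is down to {12}, so lane 7 = 12. Eliminate 12 elsewhere: lane 2.
lane 8 must be 6 (only option left). Strike 6 from lane 2.
lane 3 and lane 6 between them cover only {7, 9} — a naked pair. Remove those values from lane 1, lane 2, lane 5.
That leaves lane 2 = 8. Strike 8 from lane 1, lane 4.
Determined: lane 2=8, lane 7=12, lane 8=6. The other lanes each still have more than one consistent value. That makes 3.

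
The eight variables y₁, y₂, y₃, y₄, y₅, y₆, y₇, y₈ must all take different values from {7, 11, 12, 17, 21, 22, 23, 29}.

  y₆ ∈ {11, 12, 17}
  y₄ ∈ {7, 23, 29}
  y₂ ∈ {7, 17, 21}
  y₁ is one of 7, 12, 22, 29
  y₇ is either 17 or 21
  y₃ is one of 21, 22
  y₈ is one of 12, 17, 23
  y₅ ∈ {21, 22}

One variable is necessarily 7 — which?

y₂

The 8 variables draw from only 8 values {7, 11, 12, 17, 21, 22, 23, 29}, so each is used; only y₆ can be 11, hence y₆ = 11.
The 2 variables y₃ and y₅ are confined to {21, 22}, which locks those values in; drop them from y₁, y₂, y₇.
That leaves y₇ = 17. Eliminate 17 elsewhere: y₂, y₈.
So 7 goes to y₂.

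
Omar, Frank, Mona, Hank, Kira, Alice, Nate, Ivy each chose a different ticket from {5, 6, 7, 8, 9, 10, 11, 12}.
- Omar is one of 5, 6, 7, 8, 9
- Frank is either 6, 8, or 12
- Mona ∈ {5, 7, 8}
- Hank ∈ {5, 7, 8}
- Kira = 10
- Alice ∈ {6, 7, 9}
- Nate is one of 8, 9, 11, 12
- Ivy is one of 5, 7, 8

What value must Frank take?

12

Kira's domain is down to {10}, so Kira = 10.
The 7 still-open variables draw from only 7 values {5, 6, 7, 8, 9, 11, 12}, so each is used; only Nate can be 11, hence Nate = 11.
The 6 still-open variables together cover exactly {5, 6, 7, 8, 9, 12} — 6 values for 6 variables — and 12 appears only in Frank's list, so Frank = 12.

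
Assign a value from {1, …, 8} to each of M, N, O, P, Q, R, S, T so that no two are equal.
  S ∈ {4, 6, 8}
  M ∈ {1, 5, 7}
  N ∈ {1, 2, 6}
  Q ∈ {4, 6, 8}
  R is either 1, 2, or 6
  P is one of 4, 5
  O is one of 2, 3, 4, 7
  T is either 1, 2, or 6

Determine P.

5

The 8 variables together cover exactly {1, 2, 3, 4, 5, 6, 7, 8} — 8 values for 8 variables — and 3 appears only in O's list, so O = 3.
Among the 7 still-open variables, 7 fits only M (and all 7 values in {1, 2, 4, 5, 6, 7, 8} must be used), so M = 7.
The 6 still-open variables together cover exactly {1, 2, 4, 5, 6, 8} — 6 values for 6 variables — and 5 appears only in P's list, so P = 5.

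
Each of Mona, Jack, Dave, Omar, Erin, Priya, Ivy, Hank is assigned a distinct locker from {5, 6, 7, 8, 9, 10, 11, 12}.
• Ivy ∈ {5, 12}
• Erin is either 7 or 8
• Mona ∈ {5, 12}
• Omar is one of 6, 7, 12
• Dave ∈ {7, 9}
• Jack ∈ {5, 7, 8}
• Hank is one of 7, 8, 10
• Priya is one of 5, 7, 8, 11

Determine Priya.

Among the 8 variables, 6 fits only Omar (and all 8 values in {5, 6, 7, 8, 9, 10, 11, 12} must be used), so Omar = 6.
The 7 still-open variables together cover exactly {5, 7, 8, 9, 10, 11, 12} — 7 values for 7 variables — and 9 appears only in Dave's list, so Dave = 9.
Among the 6 still-open variables, 10 fits only Hank (and all 6 values in {5, 7, 8, 10, 11, 12} must be used), so Hank = 10.
The 5 still-open variables draw from only 5 values {5, 7, 8, 11, 12}, so each is used; only Priya can be 11, hence Priya = 11.

11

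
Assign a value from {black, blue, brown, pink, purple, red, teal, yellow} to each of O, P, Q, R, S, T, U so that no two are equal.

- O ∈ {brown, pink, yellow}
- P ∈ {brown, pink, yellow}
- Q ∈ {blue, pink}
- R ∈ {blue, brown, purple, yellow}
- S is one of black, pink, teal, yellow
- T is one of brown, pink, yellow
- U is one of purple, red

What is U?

red

O, P, T between them cover only {brown, pink, yellow} — a naked triple. Remove those values from Q, R, S.
That leaves Q = blue. Strike blue from R.
R's domain is down to {purple}, so R = purple. Eliminate purple elsewhere: U.
So U = red.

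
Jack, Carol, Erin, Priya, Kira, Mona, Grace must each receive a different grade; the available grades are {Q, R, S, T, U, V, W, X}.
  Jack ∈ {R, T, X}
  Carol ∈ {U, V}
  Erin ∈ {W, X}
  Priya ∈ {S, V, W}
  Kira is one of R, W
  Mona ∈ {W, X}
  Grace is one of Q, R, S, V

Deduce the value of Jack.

T

Erin and Mona between them cover only {W, X} — a naked pair. Remove those values from Jack, Priya, Kira.
That leaves Kira = R. Eliminate R elsewhere: Jack, Grace.
So Jack = T.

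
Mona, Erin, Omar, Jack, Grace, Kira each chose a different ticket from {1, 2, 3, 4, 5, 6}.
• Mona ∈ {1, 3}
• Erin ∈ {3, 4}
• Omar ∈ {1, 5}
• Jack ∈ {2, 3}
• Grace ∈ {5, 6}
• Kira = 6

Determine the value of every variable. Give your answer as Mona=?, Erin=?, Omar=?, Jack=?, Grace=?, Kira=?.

Mona=3, Erin=4, Omar=1, Jack=2, Grace=5, Kira=6

Kira must be 6 (only option left). Strike 6 from Grace.
Grace's domain is down to {5}, so Grace = 5. So Omar can't be 5.
Omar's domain is down to {1}, so Omar = 1. So Mona can't be 1.
That leaves Mona = 3. So Erin, Jack can't be 3.
Erin's domain is down to {4}, so Erin = 4.
Jack must be 2 (only option left).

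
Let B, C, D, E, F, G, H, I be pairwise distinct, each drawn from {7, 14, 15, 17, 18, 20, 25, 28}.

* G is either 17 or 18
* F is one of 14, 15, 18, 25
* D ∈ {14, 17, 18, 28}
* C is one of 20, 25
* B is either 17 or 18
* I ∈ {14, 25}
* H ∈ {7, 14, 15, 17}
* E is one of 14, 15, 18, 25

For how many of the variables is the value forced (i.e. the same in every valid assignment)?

Among the 8 variables, 7 fits only H (and all 8 values in {7, 14, 15, 17, 18, 20, 25, 28} must be used), so H = 7.
Among the 7 still-open variables, 20 fits only C (and all 7 values in {14, 15, 17, 18, 20, 25, 28} must be used), so C = 20.
Among the 6 still-open variables, 28 fits only D (and all 6 values in {14, 15, 17, 18, 25, 28} must be used), so D = 28.
B and G between them cover only {17, 18} — a naked pair. Remove those values from E, F.
Determined: C=20, D=28, H=7. The other variables each still have more than one consistent value. That makes 3.

3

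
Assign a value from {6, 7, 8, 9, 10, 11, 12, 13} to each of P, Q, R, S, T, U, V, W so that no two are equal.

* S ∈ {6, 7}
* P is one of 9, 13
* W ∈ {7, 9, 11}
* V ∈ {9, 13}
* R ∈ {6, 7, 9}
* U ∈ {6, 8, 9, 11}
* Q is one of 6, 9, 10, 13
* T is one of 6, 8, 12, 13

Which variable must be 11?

Among the 8 variables, 10 fits only Q (and all 8 values in {6, 7, 8, 9, 10, 11, 12, 13} must be used), so Q = 10.
The 7 still-open variables draw from only 7 values {6, 7, 8, 9, 11, 12, 13}, so each is used; only T can be 12, hence T = 12.
The 6 still-open variables draw from only 6 values {6, 7, 8, 9, 11, 13}, so each is used; only U can be 8, hence U = 8.
The 5 still-open variables together cover exactly {6, 7, 9, 11, 13} — 5 values for 5 variables — and 11 appears only in W's list, so W = 11.

W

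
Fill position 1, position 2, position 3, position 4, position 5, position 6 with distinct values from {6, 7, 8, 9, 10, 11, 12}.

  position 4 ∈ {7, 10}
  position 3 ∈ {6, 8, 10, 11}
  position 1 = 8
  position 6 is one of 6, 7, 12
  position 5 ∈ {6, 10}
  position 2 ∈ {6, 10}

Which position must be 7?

position 4

position 1 has just one choice, so position 1 = 8. Eliminate 8 elsewhere: position 3.
The 5 still-open variables together cover exactly {6, 7, 10, 11, 12} — 5 values for 5 variables — and 11 appears only in position 3's list, so position 3 = 11.
Among the 4 still-open variables, 12 fits only position 6 (and all 4 values in {6, 7, 10, 12} must be used), so position 6 = 12.
Among the 3 still-open variables, 7 fits only position 4 (and all 3 values in {6, 7, 10} must be used), so position 4 = 7.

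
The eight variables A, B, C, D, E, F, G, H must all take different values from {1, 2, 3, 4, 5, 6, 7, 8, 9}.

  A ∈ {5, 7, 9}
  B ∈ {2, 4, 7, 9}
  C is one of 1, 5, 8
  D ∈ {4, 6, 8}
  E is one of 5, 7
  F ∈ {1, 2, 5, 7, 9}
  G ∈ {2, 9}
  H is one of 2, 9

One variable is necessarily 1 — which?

Among the 8 variables, 6 fits only D (and all 8 values in {1, 2, 4, 5, 6, 7, 8, 9} must be used), so D = 6.
Among the 7 still-open variables, 4 fits only B (and all 7 values in {1, 2, 4, 5, 7, 8, 9} must be used), so B = 4.
The 6 still-open variables draw from only 6 values {1, 2, 5, 7, 8, 9}, so each is used; only C can be 8, hence C = 8.
The 5 still-open variables draw from only 5 values {1, 2, 5, 7, 9}, so each is used; only F can be 1, hence F = 1.

F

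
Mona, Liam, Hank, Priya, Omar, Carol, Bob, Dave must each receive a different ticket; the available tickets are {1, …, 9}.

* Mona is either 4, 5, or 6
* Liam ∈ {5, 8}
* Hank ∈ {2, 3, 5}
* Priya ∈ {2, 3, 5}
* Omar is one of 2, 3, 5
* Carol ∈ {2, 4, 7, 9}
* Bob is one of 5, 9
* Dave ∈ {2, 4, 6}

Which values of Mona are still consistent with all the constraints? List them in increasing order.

4, 6

The 8 variables draw from only 8 values {2, 3, 4, 5, 6, 7, 8, 9}, so each is used; only Carol can be 7, hence Carol = 7.
The 7 still-open variables together cover exactly {2, 3, 4, 5, 6, 8, 9} — 7 values for 7 variables — and 8 appears only in Liam's list, so Liam = 8.
The 6 still-open variables draw from only 6 values {2, 3, 4, 5, 6, 9}, so each is used; only Bob can be 9, hence Bob = 9.
Hank, Priya, Omar share exactly the 3 values {2, 3, 5}; by pigeonhole those values go to them, so strike 2, 3, 5 from Mona, Dave.
No further eliminations apply; Mona can still be any of 4, 6.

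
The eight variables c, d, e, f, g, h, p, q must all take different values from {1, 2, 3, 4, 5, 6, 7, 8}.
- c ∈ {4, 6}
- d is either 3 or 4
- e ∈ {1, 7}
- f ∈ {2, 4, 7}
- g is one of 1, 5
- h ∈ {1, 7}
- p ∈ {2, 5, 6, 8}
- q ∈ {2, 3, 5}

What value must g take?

The 8 variables together cover exactly {1, 2, 3, 4, 5, 6, 7, 8} — 8 values for 8 variables — and 8 appears only in p's list, so p = 8.
Among the 7 still-open variables, 6 fits only c (and all 7 values in {1, 2, 3, 4, 5, 6, 7} must be used), so c = 6.
e and h share exactly the 2 values {1, 7}; by pigeonhole those values go to them, so strike 1, 7 from f, g.
So g = 5.

5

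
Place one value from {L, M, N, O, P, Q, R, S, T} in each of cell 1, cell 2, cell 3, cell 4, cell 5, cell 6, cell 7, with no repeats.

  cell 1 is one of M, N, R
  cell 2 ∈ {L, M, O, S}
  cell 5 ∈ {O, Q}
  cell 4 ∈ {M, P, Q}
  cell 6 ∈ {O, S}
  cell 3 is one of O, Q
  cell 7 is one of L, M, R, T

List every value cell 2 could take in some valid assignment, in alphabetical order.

L, M

cell 3 and cell 5 between them cover only {O, Q} — a naked pair. Remove those values from cell 2, cell 4, cell 6.
That leaves cell 6 = S. So cell 2 can't be S.
No further eliminations apply; cell 2 can still be any of L, M.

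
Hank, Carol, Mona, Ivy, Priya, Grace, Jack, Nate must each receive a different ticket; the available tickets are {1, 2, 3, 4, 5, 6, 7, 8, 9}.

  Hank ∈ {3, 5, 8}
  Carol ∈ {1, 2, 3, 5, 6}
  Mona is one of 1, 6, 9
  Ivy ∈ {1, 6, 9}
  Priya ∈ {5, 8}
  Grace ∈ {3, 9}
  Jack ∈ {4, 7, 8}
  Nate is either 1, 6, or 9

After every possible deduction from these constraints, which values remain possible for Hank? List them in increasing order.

Mona, Ivy, Nate share exactly the 3 values {1, 6, 9}; by pigeonhole those values go to them, so strike 1, 6, 9 from Carol, Grace.
Grace's domain is down to {3}, so Grace = 3. So Hank, Carol can't be 3.
Hank and Priya between them cover only {5, 8} — a naked pair. Remove those values from Carol, Jack.
Carol has just one choice, so Carol = 2.
No further eliminations apply; Hank can still be any of 5, 8.

5, 8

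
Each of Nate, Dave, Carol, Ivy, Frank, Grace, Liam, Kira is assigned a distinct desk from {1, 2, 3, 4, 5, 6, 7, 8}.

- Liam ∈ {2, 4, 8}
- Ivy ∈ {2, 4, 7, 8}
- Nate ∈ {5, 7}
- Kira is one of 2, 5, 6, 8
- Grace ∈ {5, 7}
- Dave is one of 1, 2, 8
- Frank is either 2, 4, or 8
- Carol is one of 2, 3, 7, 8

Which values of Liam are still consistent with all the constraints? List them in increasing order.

2, 4, 8

Among the 8 variables, 1 fits only Dave (and all 8 values in {1, 2, 3, 4, 5, 6, 7, 8} must be used), so Dave = 1.
Among the 7 still-open variables, 3 fits only Carol (and all 7 values in {2, 3, 4, 5, 6, 7, 8} must be used), so Carol = 3.
The 6 still-open variables draw from only 6 values {2, 4, 5, 6, 7, 8}, so each is used; only Kira can be 6, hence Kira = 6.
Nate and Grace between them cover only {5, 7} — a naked pair. Remove those values from Ivy.
No further eliminations apply; Liam can still be any of 2, 4, 8.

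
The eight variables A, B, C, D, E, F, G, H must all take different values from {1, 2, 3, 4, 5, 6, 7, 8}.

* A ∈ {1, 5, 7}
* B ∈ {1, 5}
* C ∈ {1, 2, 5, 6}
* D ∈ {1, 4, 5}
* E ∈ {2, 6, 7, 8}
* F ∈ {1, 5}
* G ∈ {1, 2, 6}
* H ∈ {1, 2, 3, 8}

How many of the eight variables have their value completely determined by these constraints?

4

The 8 variables together cover exactly {1, 2, 3, 4, 5, 6, 7, 8} — 8 values for 8 variables — and 3 appears only in H's list, so H = 3.
The 7 still-open variables draw from only 7 values {1, 2, 4, 5, 6, 7, 8}, so each is used; only D can be 4, hence D = 4.
The 6 still-open variables together cover exactly {1, 2, 5, 6, 7, 8} — 6 values for 6 variables — and 8 appears only in E's list, so E = 8.
Among the 5 still-open variables, 7 fits only A (and all 5 values in {1, 2, 5, 6, 7} must be used), so A = 7.
B and F between them cover only {1, 5} — a naked pair. Remove those values from C, G.
Determined: A=7, D=4, E=8, H=3. The other variables each still have more than one consistent value. That makes 4.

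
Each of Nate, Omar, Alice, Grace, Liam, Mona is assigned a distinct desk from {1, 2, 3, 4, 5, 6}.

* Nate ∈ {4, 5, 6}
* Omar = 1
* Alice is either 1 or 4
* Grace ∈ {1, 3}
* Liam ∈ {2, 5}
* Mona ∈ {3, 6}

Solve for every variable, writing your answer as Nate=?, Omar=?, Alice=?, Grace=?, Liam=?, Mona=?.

Omar must be 1 (only option left). Strike 1 from Alice, Grace.
Alice has just one choice, so Alice = 4. Remove 4 from Nate.
Grace's domain is down to {3}, so Grace = 3. Eliminate 3 elsewhere: Mona.
Mona must be 6 (only option left). Strike 6 from Nate.
Nate must be 5 (only option left). Strike 5 from Liam.
Liam has just one choice, so Liam = 2.

Nate=5, Omar=1, Alice=4, Grace=3, Liam=2, Mona=6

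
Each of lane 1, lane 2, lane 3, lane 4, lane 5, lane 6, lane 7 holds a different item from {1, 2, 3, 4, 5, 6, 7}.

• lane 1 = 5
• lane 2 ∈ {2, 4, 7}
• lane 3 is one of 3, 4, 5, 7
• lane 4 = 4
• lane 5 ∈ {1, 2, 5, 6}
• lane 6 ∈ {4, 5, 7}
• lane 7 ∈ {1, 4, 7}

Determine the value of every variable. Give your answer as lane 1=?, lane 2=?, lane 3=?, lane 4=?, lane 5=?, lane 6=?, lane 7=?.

lane 1=5, lane 2=2, lane 3=3, lane 4=4, lane 5=6, lane 6=7, lane 7=1

lane 1 has just one choice, so lane 1 = 5. Remove 5 from lane 3, lane 5, lane 6.
lane 4 has just one choice, so lane 4 = 4. Remove 4 from lane 2, lane 3, lane 6, lane 7.
lane 6's domain is down to {7}, so lane 6 = 7. So lane 2, lane 3, lane 7 can't be 7.
That leaves lane 7 = 1. So lane 5 can't be 1.
lane 2's domain is down to {2}, so lane 2 = 2. Eliminate 2 elsewhere: lane 5.
lane 3 must be 3 (only option left).
lane 5 has just one choice, so lane 5 = 6.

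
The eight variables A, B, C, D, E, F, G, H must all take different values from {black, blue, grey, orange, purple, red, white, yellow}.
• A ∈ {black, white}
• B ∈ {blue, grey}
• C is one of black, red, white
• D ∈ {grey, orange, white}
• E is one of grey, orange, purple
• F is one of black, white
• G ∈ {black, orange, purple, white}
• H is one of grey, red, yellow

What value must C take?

red

The 8 variables together cover exactly {black, blue, grey, orange, purple, red, white, yellow} — 8 values for 8 variables — and blue appears only in B's list, so B = blue.
The 7 still-open variables draw from only 7 values {black, grey, orange, purple, red, white, yellow}, so each is used; only H can be yellow, hence H = yellow.
The 6 still-open variables draw from only 6 values {black, grey, orange, purple, red, white}, so each is used; only C can be red, hence C = red.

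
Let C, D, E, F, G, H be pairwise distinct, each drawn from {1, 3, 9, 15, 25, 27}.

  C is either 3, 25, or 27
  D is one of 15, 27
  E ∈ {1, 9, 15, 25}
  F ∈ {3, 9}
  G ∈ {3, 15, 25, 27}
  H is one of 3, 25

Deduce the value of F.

9

The 6 variables draw from only 6 values {1, 3, 9, 15, 25, 27}, so each is used; only E can be 1, hence E = 1.
The 5 still-open variables together cover exactly {3, 9, 15, 25, 27} — 5 values for 5 variables — and 9 appears only in F's list, so F = 9.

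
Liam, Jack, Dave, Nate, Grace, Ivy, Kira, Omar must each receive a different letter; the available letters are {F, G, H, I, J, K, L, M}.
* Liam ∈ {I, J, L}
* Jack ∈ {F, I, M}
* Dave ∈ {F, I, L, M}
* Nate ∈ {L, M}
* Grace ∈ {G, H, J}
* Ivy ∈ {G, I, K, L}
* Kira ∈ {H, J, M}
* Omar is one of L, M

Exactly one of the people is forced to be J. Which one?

Liam

The 8 variables together cover exactly {F, G, H, I, J, K, L, M} — 8 values for 8 variables — and K appears only in Ivy's list, so Ivy = K.
The 7 still-open variables together cover exactly {F, G, H, I, J, L, M} — 7 values for 7 variables — and G appears only in Grace's list, so Grace = G.
Among the 6 still-open variables, H fits only Kira (and all 6 values in {F, H, I, J, L, M} must be used), so Kira = H.
The 5 still-open variables draw from only 5 values {F, I, J, L, M}, so each is used; only Liam can be J, hence Liam = J.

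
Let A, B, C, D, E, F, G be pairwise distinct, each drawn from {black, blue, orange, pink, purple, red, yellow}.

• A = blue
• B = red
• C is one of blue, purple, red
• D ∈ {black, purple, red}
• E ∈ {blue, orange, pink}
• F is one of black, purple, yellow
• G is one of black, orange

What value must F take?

A must be blue (only option left). Remove blue from C, E.
That leaves B = red. Strike red from C, D.
C must be purple (only option left). Strike purple from D, F.
That leaves D = black. Strike black from F, G.
So F = yellow.

yellow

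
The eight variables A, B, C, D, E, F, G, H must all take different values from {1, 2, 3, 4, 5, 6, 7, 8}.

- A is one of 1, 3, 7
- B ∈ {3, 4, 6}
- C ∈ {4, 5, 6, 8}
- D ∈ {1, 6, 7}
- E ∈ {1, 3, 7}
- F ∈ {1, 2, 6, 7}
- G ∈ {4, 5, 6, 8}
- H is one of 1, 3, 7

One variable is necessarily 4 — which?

The 8 variables together cover exactly {1, 2, 3, 4, 5, 6, 7, 8} — 8 values for 8 variables — and 2 appears only in F's list, so F = 2.
The 3 variables A, E, H are confined to {1, 3, 7}, which locks those values in; drop them from B, D.
D must be 6 (only option left). Strike 6 from B, C, G.
So 4 goes to B.

B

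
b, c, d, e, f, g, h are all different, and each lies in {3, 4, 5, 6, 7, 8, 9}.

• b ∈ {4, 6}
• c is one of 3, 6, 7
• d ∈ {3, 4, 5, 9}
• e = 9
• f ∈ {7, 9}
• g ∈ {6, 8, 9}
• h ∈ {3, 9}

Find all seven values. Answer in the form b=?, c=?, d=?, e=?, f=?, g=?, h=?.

b=4, c=6, d=5, e=9, f=7, g=8, h=3

e has just one choice, so e = 9. Eliminate 9 elsewhere: d, f, g, h.
That leaves f = 7. Strike 7 from c.
h must be 3 (only option left). So c, d can't be 3.
c has just one choice, so c = 6. Remove 6 from b, g.
That leaves g = 8.
That leaves b = 4. Eliminate 4 elsewhere: d.
d must be 5 (only option left).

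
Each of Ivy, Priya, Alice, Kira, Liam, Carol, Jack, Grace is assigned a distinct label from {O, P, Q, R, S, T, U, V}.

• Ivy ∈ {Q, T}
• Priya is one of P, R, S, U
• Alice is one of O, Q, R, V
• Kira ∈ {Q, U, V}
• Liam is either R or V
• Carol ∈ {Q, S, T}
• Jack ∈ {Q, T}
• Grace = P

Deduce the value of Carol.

Grace must be P (only option left). Strike P from Priya.
The 7 still-open variables together cover exactly {O, Q, R, S, T, U, V} — 7 values for 7 variables — and O appears only in Alice's list, so Alice = O.
Ivy and Jack between them cover only {Q, T} — a naked pair. Remove those values from Kira, Carol.
So Carol = S.

S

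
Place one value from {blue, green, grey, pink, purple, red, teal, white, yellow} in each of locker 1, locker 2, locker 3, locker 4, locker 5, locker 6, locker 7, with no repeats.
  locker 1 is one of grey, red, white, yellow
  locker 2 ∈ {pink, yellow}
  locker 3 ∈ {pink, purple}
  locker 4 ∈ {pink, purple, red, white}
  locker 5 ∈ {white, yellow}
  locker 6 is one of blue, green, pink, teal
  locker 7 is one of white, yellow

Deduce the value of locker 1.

grey

The 2 variables locker 5 and locker 7 are confined to {white, yellow}, which locks those values in; drop them from locker 1, locker 2, locker 4.
That leaves locker 2 = pink. Remove pink from locker 3, locker 4, locker 6.
locker 3 must be purple (only option left). Remove purple from locker 4.
locker 4's domain is down to {red}, so locker 4 = red. Strike red from locker 1.
So locker 1 = grey.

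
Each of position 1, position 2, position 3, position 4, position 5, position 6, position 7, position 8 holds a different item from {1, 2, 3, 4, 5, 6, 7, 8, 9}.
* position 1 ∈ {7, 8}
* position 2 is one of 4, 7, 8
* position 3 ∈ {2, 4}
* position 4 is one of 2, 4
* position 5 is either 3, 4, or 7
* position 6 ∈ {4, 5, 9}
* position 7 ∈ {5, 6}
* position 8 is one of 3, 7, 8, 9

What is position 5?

Among the 8 variables, 6 fits only position 7 (and all 8 values in {2, 3, 4, 5, 6, 7, 8, 9} must be used), so position 7 = 6.
The 7 still-open variables draw from only 7 values {2, 3, 4, 5, 7, 8, 9}, so each is used; only position 6 can be 5, hence position 6 = 5.
The 6 still-open variables draw from only 6 values {2, 3, 4, 7, 8, 9}, so each is used; only position 8 can be 9, hence position 8 = 9.
Among the 5 still-open variables, 3 fits only position 5 (and all 5 values in {2, 3, 4, 7, 8} must be used), so position 5 = 3.

3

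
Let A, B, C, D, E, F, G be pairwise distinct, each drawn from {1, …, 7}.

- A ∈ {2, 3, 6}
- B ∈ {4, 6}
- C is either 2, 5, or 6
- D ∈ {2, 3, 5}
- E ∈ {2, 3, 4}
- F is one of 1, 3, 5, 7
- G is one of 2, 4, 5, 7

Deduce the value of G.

The 7 variables together cover exactly {1, 2, 3, 4, 5, 6, 7} — 7 values for 7 variables — and 1 appears only in F's list, so F = 1.
The 6 still-open variables draw from only 6 values {2, 3, 4, 5, 6, 7}, so each is used; only G can be 7, hence G = 7.

7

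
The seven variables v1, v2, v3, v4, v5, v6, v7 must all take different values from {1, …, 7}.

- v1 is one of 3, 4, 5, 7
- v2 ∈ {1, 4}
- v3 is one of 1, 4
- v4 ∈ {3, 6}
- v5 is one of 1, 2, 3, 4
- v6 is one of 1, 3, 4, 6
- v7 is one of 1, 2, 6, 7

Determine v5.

The 7 variables together cover exactly {1, 2, 3, 4, 5, 6, 7} — 7 values for 7 variables — and 5 appears only in v1's list, so v1 = 5.
Among the 6 still-open variables, 7 fits only v7 (and all 6 values in {1, 2, 3, 4, 6, 7} must be used), so v7 = 7.
The 5 still-open variables together cover exactly {1, 2, 3, 4, 6} — 5 values for 5 variables — and 2 appears only in v5's list, so v5 = 2.

2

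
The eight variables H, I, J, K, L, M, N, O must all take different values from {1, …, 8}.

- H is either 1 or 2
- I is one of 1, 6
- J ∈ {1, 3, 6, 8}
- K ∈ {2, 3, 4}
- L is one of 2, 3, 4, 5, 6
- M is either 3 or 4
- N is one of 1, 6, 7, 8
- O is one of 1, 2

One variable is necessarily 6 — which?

The 8 variables draw from only 8 values {1, 2, 3, 4, 5, 6, 7, 8}, so each is used; only L can be 5, hence L = 5.
Among the 7 still-open variables, 7 fits only N (and all 7 values in {1, 2, 3, 4, 6, 7, 8} must be used), so N = 7.
Among the 6 still-open variables, 8 fits only J (and all 6 values in {1, 2, 3, 4, 6, 8} must be used), so J = 8.
Among the 5 still-open variables, 6 fits only I (and all 5 values in {1, 2, 3, 4, 6} must be used), so I = 6.

I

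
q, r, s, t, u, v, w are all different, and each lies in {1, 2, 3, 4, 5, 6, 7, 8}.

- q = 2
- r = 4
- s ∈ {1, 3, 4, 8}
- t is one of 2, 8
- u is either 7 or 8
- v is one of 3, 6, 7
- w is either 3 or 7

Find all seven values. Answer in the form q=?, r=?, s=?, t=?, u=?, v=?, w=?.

q=2, r=4, s=1, t=8, u=7, v=6, w=3

q's domain is down to {2}, so q = 2. Eliminate 2 elsewhere: t.
That leaves r = 4. Remove 4 from s.
t has just one choice, so t = 8. Eliminate 8 elsewhere: s, u.
u's domain is down to {7}, so u = 7. Remove 7 from v, w.
w's domain is down to {3}, so w = 3. So s, v can't be 3.
s's domain is down to {1}, so s = 1.
v has just one choice, so v = 6.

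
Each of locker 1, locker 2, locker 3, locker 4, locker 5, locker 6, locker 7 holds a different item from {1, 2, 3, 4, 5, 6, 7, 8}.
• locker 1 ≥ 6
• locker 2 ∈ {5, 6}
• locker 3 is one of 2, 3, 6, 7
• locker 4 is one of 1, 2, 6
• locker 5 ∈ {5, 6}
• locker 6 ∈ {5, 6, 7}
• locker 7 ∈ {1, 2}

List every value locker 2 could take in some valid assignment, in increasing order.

Among the 7 variables, 3 fits only locker 3 (and all 7 values in {1, 2, 3, 5, 6, 7, 8} must be used), so locker 3 = 3.
Among the 6 still-open variables, 8 fits only locker 1 (and all 6 values in {1, 2, 5, 6, 7, 8} must be used), so locker 1 = 8.
The 5 still-open variables together cover exactly {1, 2, 5, 6, 7} — 5 values for 5 variables — and 7 appears only in locker 6's list, so locker 6 = 7.
locker 2 and locker 5 share exactly the 2 values {5, 6}; by pigeonhole those values go to them, so strike 5, 6 from locker 4.
No further eliminations apply; locker 2 can still be any of 5, 6.

5, 6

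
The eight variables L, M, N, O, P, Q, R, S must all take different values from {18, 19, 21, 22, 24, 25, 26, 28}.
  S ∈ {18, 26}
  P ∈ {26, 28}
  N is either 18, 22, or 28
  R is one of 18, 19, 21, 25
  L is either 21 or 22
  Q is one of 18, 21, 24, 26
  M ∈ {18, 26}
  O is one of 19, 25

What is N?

22

The 8 variables together cover exactly {18, 19, 21, 22, 24, 25, 26, 28} — 8 values for 8 variables — and 24 appears only in Q's list, so Q = 24.
The 2 variables M and S are confined to {18, 26}, which locks those values in; drop them from N, P, R.
P has just one choice, so P = 28. Eliminate 28 elsewhere: N.
So N = 22.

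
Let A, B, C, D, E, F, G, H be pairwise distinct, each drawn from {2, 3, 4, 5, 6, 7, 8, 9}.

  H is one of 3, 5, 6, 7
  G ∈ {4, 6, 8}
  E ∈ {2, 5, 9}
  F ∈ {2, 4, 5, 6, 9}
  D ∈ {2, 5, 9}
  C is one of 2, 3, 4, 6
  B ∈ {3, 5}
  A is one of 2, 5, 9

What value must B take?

3

The 8 variables draw from only 8 values {2, 3, 4, 5, 6, 7, 8, 9}, so each is used; only H can be 7, hence H = 7.
The 7 still-open variables together cover exactly {2, 3, 4, 5, 6, 8, 9} — 7 values for 7 variables — and 8 appears only in G's list, so G = 8.
A, D, E between them cover only {2, 5, 9} — a naked triple. Remove those values from B, C, F.
So B = 3.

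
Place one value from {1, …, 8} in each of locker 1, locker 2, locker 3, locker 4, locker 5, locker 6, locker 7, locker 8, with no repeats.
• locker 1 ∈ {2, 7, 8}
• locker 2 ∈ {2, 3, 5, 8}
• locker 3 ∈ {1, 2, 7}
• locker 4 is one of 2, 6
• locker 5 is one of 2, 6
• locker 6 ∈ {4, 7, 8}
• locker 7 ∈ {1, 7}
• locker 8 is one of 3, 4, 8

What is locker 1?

8

The 8 variables draw from only 8 values {1, 2, 3, 4, 5, 6, 7, 8}, so each is used; only locker 2 can be 5, hence locker 2 = 5.
The 7 still-open variables together cover exactly {1, 2, 3, 4, 6, 7, 8} — 7 values for 7 variables — and 3 appears only in locker 8's list, so locker 8 = 3.
The 6 still-open variables together cover exactly {1, 2, 4, 6, 7, 8} — 6 values for 6 variables — and 4 appears only in locker 6's list, so locker 6 = 4.
The 5 still-open variables together cover exactly {1, 2, 6, 7, 8} — 5 values for 5 variables — and 8 appears only in locker 1's list, so locker 1 = 8.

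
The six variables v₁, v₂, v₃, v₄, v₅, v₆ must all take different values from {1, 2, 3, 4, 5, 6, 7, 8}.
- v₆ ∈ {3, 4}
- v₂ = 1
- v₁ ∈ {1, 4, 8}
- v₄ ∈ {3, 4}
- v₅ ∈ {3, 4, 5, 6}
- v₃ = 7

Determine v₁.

v₂ must be 1 (only option left). Eliminate 1 elsewhere: v₁.
v₃ must be 7 (only option left).
v₄ and v₆ between them cover only {3, 4} — a naked pair. Remove those values from v₁, v₅.
So v₁ = 8.

8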